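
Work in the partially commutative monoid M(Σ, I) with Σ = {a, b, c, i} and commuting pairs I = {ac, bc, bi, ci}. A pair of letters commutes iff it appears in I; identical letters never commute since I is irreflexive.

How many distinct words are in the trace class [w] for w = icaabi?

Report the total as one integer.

12

drop 0:i onto floor
drop 1:c onto floor
drop 2:a onto {0:i}
drop 3:a onto {2:a}
drop 4:b onto {3:a}
drop 5:i onto {3:a}
ground layer = {0:i, 1:c}
drop-orders for the pieces not yet dropped (sum over which currently-grounded one goes next):
  1 to go: {1} 1  {4} 1  {5} 1
  2 to go: {1,4} 2  {1,5} 2  {4,5} 2
  3 to go: {1,4,5} 6  {3,4,5} 2
  4 to go: {1,3,4,5} 8  {2,3,4,5} 2
  if 0:i drops first: 10 orders
  if 1:c drops first: 2 orders
heap linearizations: 12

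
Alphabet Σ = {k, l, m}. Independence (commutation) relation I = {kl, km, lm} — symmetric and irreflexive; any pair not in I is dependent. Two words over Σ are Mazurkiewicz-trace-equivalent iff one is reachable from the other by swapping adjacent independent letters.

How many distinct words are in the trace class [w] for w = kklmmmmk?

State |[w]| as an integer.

#0=k has no predecessor
#1=k depends on [0:k]
#2=l has no predecessor
#3=m has no predecessor
#4=m depends on [3:m]
#5=m depends on [4:m]
#6=m depends on [5:m]
#7=k depends on [1:k]
sources: [0:k, 2:l, 3:m]
N(rest) = Σ N(rest − s) over sources s of rest; N(one piece) = 1:
  size 1 → [2]=1  [6]=1  [7]=1
  size 2 → [1,7]=1  [2,6]=2  [2,7]=2  [5,6]=1  [6,7]=2
  size 3 → [0,1,7]=1  [1,2,7]=3  [1,6,7]=3  [2,5,6]=3  [2,6,7]=6  [4,5,6]=1  [5,6,7]=3
  size 4 → [0,1,2,7]=4  [0,1,6,7]=4  [1,2,6,7]=12  [1,5,6,7]=6  [2,4,5,6]=4  [2,5,6,7]=12  [3,4,5,6]=1  [4,5,6,7]=4
  size 5 → [0,1,2,6,7]=20  [0,1,5,6,7]=10  [1,2,5,6,7]=30  [1,4,5,6,7]=10  [2,3,4,5,6]=5  [2,4,5,6,7]=20  [3,4,5,6,7]=5
  size 6 → [0,1,2,5,6,7]=60  [0,1,4,5,6,7]=20  [1,2,4,5,6,7]=60  [1,3,4,5,6,7]=15  [2,3,4,5,6,7]=30
  first=0(k) contributes 105
  first=2(l) contributes 35
  first=3(m) contributes 140
|[w]| = 280

280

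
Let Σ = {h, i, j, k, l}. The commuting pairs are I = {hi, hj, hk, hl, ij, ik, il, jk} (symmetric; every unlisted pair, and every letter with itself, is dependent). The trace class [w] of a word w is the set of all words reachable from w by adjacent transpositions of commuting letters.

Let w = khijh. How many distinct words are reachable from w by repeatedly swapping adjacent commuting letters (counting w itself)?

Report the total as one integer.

60

0(k) covers ∅
1(h) covers ∅
2(i) covers ∅
3(j) covers ∅
4(h) covers 1:h
floor of heap: 0:k, 1:h, 2:i, 3:j
completions by unplaced set U, small U first (add the entries for U minus each lowest piece of U):
  |U|=1: {0}:1  {2}:1  {3}:1  {4}:1
  |U|=2: {0,2}:2  {0,3}:2  {0,4}:2  {1,4}:1  {2,3}:2  {2,4}:2  {3,4}:2
  |U|=3: {0,1,4}:3  {0,2,3}:6  {0,2,4}:6  {0,3,4}:6  {1,2,4}:3  {1,3,4}:3  {2,3,4}:6
  start at 0(k): 12
  start at 1(h): 24
  start at 2(i): 12
  start at 3(j): 12
sum over floor = 60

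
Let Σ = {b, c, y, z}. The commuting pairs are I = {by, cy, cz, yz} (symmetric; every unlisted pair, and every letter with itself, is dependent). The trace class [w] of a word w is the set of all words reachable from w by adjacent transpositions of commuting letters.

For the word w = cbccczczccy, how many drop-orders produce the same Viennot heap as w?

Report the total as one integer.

308

#0=c has no predecessor
#1=b depends on [0:c]
#2=c depends on [1:b]
#3=c depends on [2:c]
#4=c depends on [3:c]
#5=z depends on [1:b]
#6=c depends on [4:c]
#7=z depends on [5:z]
#8=c depends on [6:c]
#9=c depends on [8:c]
#10=y has no predecessor
sources: [0:c, 10:y]
N(rest) = Σ N(rest − s) over sources s of rest; N(one piece) = 1:
  size 1 → [7]=1  [9]=1  [10]=1
  size 2 → [5,7]=1  [7,9]=2  [7,10]=2  [8,9]=1  [9,10]=2
  size 3 → [5,7,9]=3  [5,7,10]=3  [6,8,9]=1  [7,8,9]=3  [7,9,10]=6  [8,9,10]=3
  size 4 → [4,6,8,9]=1  [5,7,8,9]=6  [5,7,9,10]=12  [6,7,8,9]=4  [6,8,9,10]=4  [7,8,9,10]=12
  size 5 → [3,4,6,8,9]=1  [4,6,7,8,9]=5  [4,6,8,9,10]=5  [5,6,7,8,9]=10  [5,7,8,9,10]=30  [6,7,8,9,10]=20
  size 6 → [2,3,4,6,8,9]=1  [3,4,6,7,8,9]=6  [3,4,6,8,9,10]=6  [4,5,6,7,8,9]=15  [4,6,7,8,9,10]=30  [5,6,7,8,9,10]=60
  size 7 → [2,3,4,6,7,8,9]=7  [2,3,4,6,8,9,10]=7  [3,4,5,6,7,8,9]=21  [3,4,6,7,8,9,10]=42  [4,5,6,7,8,9,10]=105
  size 8 → [2,3,4,5,6,7,8,9]=28  [2,3,4,6,7,8,9,10]=56  [3,4,5,6,7,8,9,10]=168
  size 9 → [1,2,3,4,5,6,7,8,9]=28  [2,3,4,5,6,7,8,9,10]=252
  first=0(c) contributes 280
  first=10(y) contributes 28
|[w]| = 308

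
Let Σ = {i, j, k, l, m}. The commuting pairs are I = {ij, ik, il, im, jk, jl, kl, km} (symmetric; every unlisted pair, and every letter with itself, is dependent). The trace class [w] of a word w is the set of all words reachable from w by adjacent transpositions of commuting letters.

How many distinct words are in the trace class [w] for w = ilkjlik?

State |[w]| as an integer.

630

#0=i has no predecessor
#1=l has no predecessor
#2=k has no predecessor
#3=j has no predecessor
#4=l depends on [1:l]
#5=i depends on [0:i]
#6=k depends on [2:k]
sources: [0:i, 1:l, 2:k, 3:j]
N(rest) = Σ N(rest − s) over sources s of rest; N(one piece) = 1:
  size 1 → [3]=1  [4]=1  [5]=1  [6]=1
  size 2 → [0,5]=1  [1,4]=1  [2,6]=1  [3,4]=2  [3,5]=2  [3,6]=2  [4,5]=2  [4,6]=2  [5,6]=2
  size 3 → [0,3,5]=3  [0,4,5]=3  [0,5,6]=3  [1,3,4]=3  [1,4,5]=3  [1,4,6]=3  [2,3,6]=3  [2,4,6]=3  [2,5,6]=3  [3,4,5]=6  [3,4,6]=6  [3,5,6]=6  [4,5,6]=6
  size 4 → [0,1,4,5]=6  [0,2,5,6]=6  [0,3,4,5]=12  [0,3,5,6]=12  [0,4,5,6]=12  [1,2,4,6]=6  [1,3,4,5]=12  [1,3,4,6]=12  [1,4,5,6]=12  [2,3,4,6]=12  [2,3,5,6]=12  [2,4,5,6]=12  [3,4,5,6]=24
  size 5 → [0,1,3,4,5]=30  [0,1,4,5,6]=30  [0,2,3,5,6]=30  [0,2,4,5,6]=30  [0,3,4,5,6]=60  [1,2,3,4,6]=30  [1,2,4,5,6]=30  [1,3,4,5,6]=60  [2,3,4,5,6]=60
  first=0(i) contributes 180
  first=1(l) contributes 180
  first=2(k) contributes 180
  first=3(j) contributes 90
|[w]| = 630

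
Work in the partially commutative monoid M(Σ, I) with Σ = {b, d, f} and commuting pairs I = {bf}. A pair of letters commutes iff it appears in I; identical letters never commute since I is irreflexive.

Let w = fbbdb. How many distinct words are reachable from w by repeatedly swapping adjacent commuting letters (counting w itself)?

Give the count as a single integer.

#0=f has no predecessor
#1=b has no predecessor
#2=b depends on [1:b]
#3=d depends on [0:f, 2:b]
#4=b depends on [3:d]
sources: [0:f, 1:b]
N(rest) = Σ N(rest − s) over sources s of rest; N(one piece) = 1:
  size 1 → [4]=1
  size 2 → [3,4]=1
  size 3 → [0,3,4]=1  [2,3,4]=1
  first=0(f) contributes 1
  first=1(b) contributes 2
|[w]| = 3

3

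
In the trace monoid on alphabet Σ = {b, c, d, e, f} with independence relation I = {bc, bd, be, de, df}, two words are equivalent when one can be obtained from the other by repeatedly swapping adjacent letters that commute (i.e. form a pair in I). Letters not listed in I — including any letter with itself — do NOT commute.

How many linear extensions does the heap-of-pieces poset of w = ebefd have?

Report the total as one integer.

15

#0=e has no predecessor
#1=b has no predecessor
#2=e depends on [0:e]
#3=f depends on [1:b, 2:e]
#4=d has no predecessor
sources: [0:e, 1:b, 4:d]
N(rest) = Σ N(rest − s) over sources s of rest; N(one piece) = 1:
  size 1 → [3]=1  [4]=1
  size 2 → [1,3]=1  [2,3]=1  [3,4]=2
  size 3 → [0,2,3]=1  [1,2,3]=2  [1,3,4]=3  [2,3,4]=3
  first=0(e) contributes 8
  first=1(b) contributes 4
  first=4(d) contributes 3
|[w]| = 15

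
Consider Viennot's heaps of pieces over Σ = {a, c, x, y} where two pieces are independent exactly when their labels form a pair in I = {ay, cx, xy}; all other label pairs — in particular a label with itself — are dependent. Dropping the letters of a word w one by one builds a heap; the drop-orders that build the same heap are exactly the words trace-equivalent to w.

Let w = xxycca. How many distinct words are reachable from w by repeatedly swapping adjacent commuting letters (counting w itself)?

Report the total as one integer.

0(x) covers ∅
1(x) covers 0:x
2(y) covers ∅
3(c) covers 2:y
4(c) covers 3:c
5(a) covers 1:x, 4:c
floor of heap: 0:x, 2:y
completions by unplaced set U, small U first (add the entries for U minus each lowest piece of U):
  |U|=1: {5}:1
  |U|=2: {1,5}:1  {4,5}:1
  |U|=3: {0,1,5}:1  {1,4,5}:2  {3,4,5}:1
  |U|=4: {0,1,4,5}:3  {1,3,4,5}:3  {2,3,4,5}:1
  start at 0(x): 4
  start at 2(y): 6
sum over floor = 10

10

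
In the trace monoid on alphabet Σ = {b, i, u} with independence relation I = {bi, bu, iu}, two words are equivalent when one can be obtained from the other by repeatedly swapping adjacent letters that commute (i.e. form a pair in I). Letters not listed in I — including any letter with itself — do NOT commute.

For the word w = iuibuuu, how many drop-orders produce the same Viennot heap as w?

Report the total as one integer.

105

drop 0:i onto floor
drop 1:u onto floor
drop 2:i onto {0:i}
drop 3:b onto floor
drop 4:u onto {1:u}
drop 5:u onto {4:u}
drop 6:u onto {5:u}
ground layer = {0:i, 1:u, 3:b}
drop-orders for the pieces not yet dropped (sum over which currently-grounded one goes next):
  1 to go: {2} 1  {3} 1  {6} 1
  2 to go: {0,2} 1  {2,3} 2  {2,6} 2  {3,6} 2  {5,6} 1
  3 to go: {0,2,3} 3  {0,2,6} 3  {2,3,6} 6  {2,5,6} 3  {3,5,6} 3  {4,5,6} 1
  4 to go: {0,2,3,6} 12  {0,2,5,6} 6  {1,4,5,6} 1  {2,3,5,6} 12  {2,4,5,6} 4  {3,4,5,6} 4
  5 to go: {0,2,3,5,6} 30  {0,2,4,5,6} 10  {1,2,4,5,6} 5  {1,3,4,5,6} 5  {2,3,4,5,6} 20
  if 0:i drops first: 30 orders
  if 1:u drops first: 60 orders
  if 3:b drops first: 15 orders
heap linearizations: 105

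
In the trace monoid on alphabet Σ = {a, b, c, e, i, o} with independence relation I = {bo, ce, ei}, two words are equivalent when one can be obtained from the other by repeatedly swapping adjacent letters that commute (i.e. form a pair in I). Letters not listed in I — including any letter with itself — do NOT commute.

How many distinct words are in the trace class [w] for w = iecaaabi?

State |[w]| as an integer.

piece 0:i — minimal
piece 1:e — minimal
piece 2:c rests on {0:i}
piece 3:a rests on {1:e, 2:c}
piece 4:a rests on {3:a}
piece 5:a rests on {4:a}
piece 6:b rests on {5:a}
piece 7:i rests on {6:b}
minimal pieces: {0:i, 1:e}
ways to finish when only these pieces remain (= sum over removing one remaining piece with nothing left below it):
  1 left: {7}→1
  2 left: {6,7}→1
  3 left: {5,6,7}→1
  4 left: {4,5,6,7}→1
  5 left: {3,4,5,6,7}→1
  6 left: {1,3,4,5,6,7}→1  {2,3,4,5,6,7}→1
  placing 0:i first → 2 extensions
  placing 1:e first → 1 extensions
total linear extensions = 3

3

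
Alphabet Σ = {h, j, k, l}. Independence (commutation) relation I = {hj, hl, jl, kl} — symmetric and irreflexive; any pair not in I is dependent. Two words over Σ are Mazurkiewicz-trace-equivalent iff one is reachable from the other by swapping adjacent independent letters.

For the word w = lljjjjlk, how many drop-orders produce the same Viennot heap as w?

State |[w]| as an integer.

#0=l has no predecessor
#1=l depends on [0:l]
#2=j has no predecessor
#3=j depends on [2:j]
#4=j depends on [3:j]
#5=j depends on [4:j]
#6=l depends on [1:l]
#7=k depends on [5:j]
sources: [0:l, 2:j]
N(rest) = Σ N(rest − s) over sources s of rest; N(one piece) = 1:
  size 1 → [6]=1  [7]=1
  size 2 → [1,6]=1  [5,7]=1  [6,7]=2
  size 3 → [0,1,6]=1  [1,6,7]=3  [4,5,7]=1  [5,6,7]=3
  size 4 → [0,1,6,7]=4  [1,5,6,7]=6  [3,4,5,7]=1  [4,5,6,7]=4
  size 5 → [0,1,5,6,7]=10  [1,4,5,6,7]=10  [2,3,4,5,7]=1  [3,4,5,6,7]=5
  size 6 → [0,1,4,5,6,7]=20  [1,3,4,5,6,7]=15  [2,3,4,5,6,7]=6
  first=0(l) contributes 21
  first=2(j) contributes 35
|[w]| = 56

56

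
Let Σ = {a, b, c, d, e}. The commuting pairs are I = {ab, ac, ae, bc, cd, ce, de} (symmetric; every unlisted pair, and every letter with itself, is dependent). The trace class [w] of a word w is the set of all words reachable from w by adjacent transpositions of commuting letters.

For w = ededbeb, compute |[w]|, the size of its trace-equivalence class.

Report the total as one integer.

piece 0:e — minimal
piece 1:d — minimal
piece 2:e rests on {0:e}
piece 3:d rests on {1:d}
piece 4:b rests on {2:e, 3:d}
piece 5:e rests on {4:b}
piece 6:b rests on {5:e}
minimal pieces: {0:e, 1:d}
ways to finish when only these pieces remain (= sum over removing one remaining piece with nothing left below it):
  1 left: {6}→1
  2 left: {5,6}→1
  3 left: {4,5,6}→1
  4 left: {2,4,5,6}→1  {3,4,5,6}→1
  5 left: {0,2,4,5,6}→1  {1,3,4,5,6}→1  {2,3,4,5,6}→2
  placing 0:e first → 3 extensions
  placing 1:d first → 3 extensions
total linear extensions = 6

6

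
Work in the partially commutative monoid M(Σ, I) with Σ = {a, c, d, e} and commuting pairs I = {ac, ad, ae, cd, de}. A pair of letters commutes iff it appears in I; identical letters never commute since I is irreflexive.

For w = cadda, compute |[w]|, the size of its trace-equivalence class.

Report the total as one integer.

drop 0:c onto floor
drop 1:a onto floor
drop 2:d onto floor
drop 3:d onto {2:d}
drop 4:a onto {1:a}
ground layer = {0:c, 1:a, 2:d}
drop-orders for the pieces not yet dropped (sum over which currently-grounded one goes next):
  1 to go: {0} 1  {3} 1  {4} 1
  2 to go: {0,3} 2  {0,4} 2  {1,4} 1  {2,3} 1  {3,4} 2
  3 to go: {0,1,4} 3  {0,2,3} 3  {0,3,4} 6  {1,3,4} 3  {2,3,4} 3
  if 0:c drops first: 6 orders
  if 1:a drops first: 12 orders
  if 2:d drops first: 12 orders
heap linearizations: 30

30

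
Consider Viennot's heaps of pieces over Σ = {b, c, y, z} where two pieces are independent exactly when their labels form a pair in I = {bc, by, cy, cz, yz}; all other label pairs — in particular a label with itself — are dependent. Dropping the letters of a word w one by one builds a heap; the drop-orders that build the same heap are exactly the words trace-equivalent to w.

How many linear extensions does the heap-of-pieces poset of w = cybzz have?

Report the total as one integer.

0(c) covers ∅
1(y) covers ∅
2(b) covers ∅
3(z) covers 2:b
4(z) covers 3:z
floor of heap: 0:c, 1:y, 2:b
completions by unplaced set U, small U first (add the entries for U minus each lowest piece of U):
  |U|=1: {0}:1  {1}:1  {4}:1
  |U|=2: {0,1}:2  {0,4}:2  {1,4}:2  {3,4}:1
  |U|=3: {0,1,4}:6  {0,3,4}:3  {1,3,4}:3  {2,3,4}:1
  start at 0(c): 4
  start at 1(y): 4
  start at 2(b): 12
sum over floor = 20

20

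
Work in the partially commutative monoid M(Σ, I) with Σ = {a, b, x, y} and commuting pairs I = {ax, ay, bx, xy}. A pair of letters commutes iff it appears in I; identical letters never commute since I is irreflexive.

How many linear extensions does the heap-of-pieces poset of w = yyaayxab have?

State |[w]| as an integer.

160

drop 0:y onto floor
drop 1:y onto {0:y}
drop 2:a onto floor
drop 3:a onto {2:a}
drop 4:y onto {1:y}
drop 5:x onto floor
drop 6:a onto {3:a}
drop 7:b onto {4:y, 6:a}
ground layer = {0:y, 2:a, 5:x}
drop-orders for the pieces not yet dropped (sum over which currently-grounded one goes next):
  1 to go: {5} 1  {7} 1
  2 to go: {4,7} 1  {5,7} 2  {6,7} 1
  3 to go: {1,4,7} 1  {3,6,7} 1  {4,5,7} 3  {4,6,7} 2  {5,6,7} 3
  4 to go: {0,1,4,7} 1  {1,4,5,7} 4  {1,4,6,7} 3  {2,3,6,7} 1  {3,4,6,7} 3  {3,5,6,7} 4  {4,5,6,7} 8
  5 to go: {0,1,4,5,7} 5  {0,1,4,6,7} 4  {1,3,4,6,7} 6  {1,4,5,6,7} 15  {2,3,4,6,7} 4  {2,3,5,6,7} 5  {3,4,5,6,7} 15
  6 to go: {0,1,3,4,6,7} 10  {0,1,4,5,6,7} 24  {1,2,3,4,6,7} 10  {1,3,4,5,6,7} 36  {2,3,4,5,6,7} 24
  if 0:y drops first: 70 orders
  if 2:a drops first: 70 orders
  if 5:x drops first: 20 orders
heap linearizations: 160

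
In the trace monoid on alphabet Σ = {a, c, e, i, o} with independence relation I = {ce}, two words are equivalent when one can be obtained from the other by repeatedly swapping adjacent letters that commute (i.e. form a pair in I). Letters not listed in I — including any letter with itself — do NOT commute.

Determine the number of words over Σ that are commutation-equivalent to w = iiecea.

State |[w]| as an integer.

piece 0:i — minimal
piece 1:i rests on {0:i}
piece 2:e rests on {1:i}
piece 3:c rests on {1:i}
piece 4:e rests on {2:e}
piece 5:a rests on {3:c, 4:e}
minimal pieces: {0:i}
ways to finish when only these pieces remain (= sum over removing one remaining piece with nothing left below it):
  1 left: {5}→1
  2 left: {3,5}→1  {4,5}→1
  3 left: {2,4,5}→1  {3,4,5}→2
  4 left: {2,3,4,5}→3
  placing 0:i first → 3 extensions

3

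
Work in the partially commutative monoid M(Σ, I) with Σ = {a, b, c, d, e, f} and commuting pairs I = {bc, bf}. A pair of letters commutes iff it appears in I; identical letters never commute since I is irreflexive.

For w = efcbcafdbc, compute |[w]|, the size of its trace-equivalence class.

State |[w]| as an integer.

#0=e has no predecessor
#1=f depends on [0:e]
#2=c depends on [1:f]
#3=b depends on [0:e]
#4=c depends on [2:c]
#5=a depends on [3:b, 4:c]
#6=f depends on [5:a]
#7=d depends on [6:f]
#8=b depends on [7:d]
#9=c depends on [7:d]
sources: [0:e]
N(rest) = Σ N(rest − s) over sources s of rest; N(one piece) = 1:
  size 1 → [8]=1  [9]=1
  size 2 → [8,9]=2
  size 3 → [7,8,9]=2
  size 4 → [6,7,8,9]=2
  size 5 → [5,6,7,8,9]=2
  size 6 → [3,5,6,7,8,9]=2  [4,5,6,7,8,9]=2
  size 7 → [2,4,5,6,7,8,9]=2  [3,4,5,6,7,8,9]=4
  size 8 → [1,2,4,5,6,7,8,9]=2  [2,3,4,5,6,7,8,9]=6
  first=0(e) contributes 8

8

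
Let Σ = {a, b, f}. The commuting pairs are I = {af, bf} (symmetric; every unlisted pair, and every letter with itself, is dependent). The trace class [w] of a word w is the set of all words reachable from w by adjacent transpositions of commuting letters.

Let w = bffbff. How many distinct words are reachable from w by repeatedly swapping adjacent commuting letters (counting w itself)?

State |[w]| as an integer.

piece 0:b — minimal
piece 1:f — minimal
piece 2:f rests on {1:f}
piece 3:b rests on {0:b}
piece 4:f rests on {2:f}
piece 5:f rests on {4:f}
minimal pieces: {0:b, 1:f}
ways to finish when only these pieces remain (= sum over removing one remaining piece with nothing left below it):
  1 left: {3}→1  {5}→1
  2 left: {0,3}→1  {3,5}→2  {4,5}→1
  3 left: {0,3,5}→3  {2,4,5}→1  {3,4,5}→3
  4 left: {0,3,4,5}→6  {1,2,4,5}→1  {2,3,4,5}→4
  placing 0:b first → 5 extensions
  placing 1:f first → 10 extensions
total linear extensions = 15

15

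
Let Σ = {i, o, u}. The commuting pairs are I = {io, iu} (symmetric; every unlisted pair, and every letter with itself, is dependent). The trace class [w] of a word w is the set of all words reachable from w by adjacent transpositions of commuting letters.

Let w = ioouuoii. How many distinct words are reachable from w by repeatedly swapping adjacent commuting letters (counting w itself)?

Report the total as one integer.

0(i) covers ∅
1(o) covers ∅
2(o) covers 1:o
3(u) covers 2:o
4(u) covers 3:u
5(o) covers 4:u
6(i) covers 0:i
7(i) covers 6:i
floor of heap: 0:i, 1:o
completions by unplaced set U, small U first (add the entries for U minus each lowest piece of U):
  |U|=1: {5}:1  {7}:1
  |U|=2: {4,5}:1  {5,7}:2  {6,7}:1
  |U|=3: {0,6,7}:1  {3,4,5}:1  {4,5,7}:3  {5,6,7}:3
  |U|=4: {0,5,6,7}:4  {2,3,4,5}:1  {3,4,5,7}:4  {4,5,6,7}:6
  |U|=5: {0,4,5,6,7}:10  {1,2,3,4,5}:1  {2,3,4,5,7}:5  {3,4,5,6,7}:10
  |U|=6: {0,3,4,5,6,7}:20  {1,2,3,4,5,7}:6  {2,3,4,5,6,7}:15
  start at 0(i): 21
  start at 1(o): 35
sum over floor = 56

56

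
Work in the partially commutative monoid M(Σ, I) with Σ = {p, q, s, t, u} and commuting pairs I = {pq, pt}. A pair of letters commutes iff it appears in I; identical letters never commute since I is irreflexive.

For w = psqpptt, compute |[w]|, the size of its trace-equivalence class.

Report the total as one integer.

10

0(p) covers ∅
1(s) covers 0:p
2(q) covers 1:s
3(p) covers 1:s
4(p) covers 3:p
5(t) covers 2:q
6(t) covers 5:t
floor of heap: 0:p
completions by unplaced set U, small U first (add the entries for U minus each lowest piece of U):
  |U|=1: {4}:1  {6}:1
  |U|=2: {3,4}:1  {4,6}:2  {5,6}:1
  |U|=3: {2,5,6}:1  {3,4,6}:3  {4,5,6}:3
  |U|=4: {2,4,5,6}:4  {3,4,5,6}:6
  |U|=5: {2,3,4,5,6}:10
  start at 0(p): 10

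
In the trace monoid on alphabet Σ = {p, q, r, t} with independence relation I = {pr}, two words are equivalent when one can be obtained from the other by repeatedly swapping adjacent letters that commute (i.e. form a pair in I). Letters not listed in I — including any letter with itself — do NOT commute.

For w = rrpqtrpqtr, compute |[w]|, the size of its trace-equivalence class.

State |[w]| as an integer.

6

piece 0:r — minimal
piece 1:r rests on {0:r}
piece 2:p — minimal
piece 3:q rests on {1:r, 2:p}
piece 4:t rests on {3:q}
piece 5:r rests on {4:t}
piece 6:p rests on {4:t}
piece 7:q rests on {5:r, 6:p}
piece 8:t rests on {7:q}
piece 9:r rests on {8:t}
minimal pieces: {0:r, 2:p}
ways to finish when only these pieces remain (= sum over removing one remaining piece with nothing left below it):
  1 left: {9}→1
  2 left: {8,9}→1
  3 left: {7,8,9}→1
  4 left: {5,7,8,9}→1  {6,7,8,9}→1
  5 left: {5,6,7,8,9}→2
  6 left: {4,5,6,7,8,9}→2
  7 left: {3,4,5,6,7,8,9}→2
  8 left: {1,3,4,5,6,7,8,9}→2  {2,3,4,5,6,7,8,9}→2
  placing 0:r first → 4 extensions
  placing 2:p first → 2 extensions
total linear extensions = 6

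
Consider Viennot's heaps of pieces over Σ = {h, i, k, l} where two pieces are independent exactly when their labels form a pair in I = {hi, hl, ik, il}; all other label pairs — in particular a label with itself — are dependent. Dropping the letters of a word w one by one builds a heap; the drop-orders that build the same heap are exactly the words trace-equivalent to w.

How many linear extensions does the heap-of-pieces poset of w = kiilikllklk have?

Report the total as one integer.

165

drop 0:k onto floor
drop 1:i onto floor
drop 2:i onto {1:i}
drop 3:l onto {0:k}
drop 4:i onto {2:i}
drop 5:k onto {3:l}
drop 6:l onto {5:k}
drop 7:l onto {6:l}
drop 8:k onto {7:l}
drop 9:l onto {8:k}
drop 10:k onto {9:l}
ground layer = {0:k, 1:i}
drop-orders for the pieces not yet dropped (sum over which currently-grounded one goes next):
  1 to go: {4} 1  {10} 1
  2 to go: {2,4} 1  {4,10} 2  {9,10} 1
  3 to go: {1,2,4} 1  {2,4,10} 3  {4,9,10} 3  {8,9,10} 1
  4 to go: {1,2,4,10} 4  {2,4,9,10} 6  {4,8,9,10} 4  {7,8,9,10} 1
  5 to go: {1,2,4,9,10} 10  {2,4,8,9,10} 10  {4,7,8,9,10} 5  {6,7,8,9,10} 1
  6 to go: {1,2,4,8,9,10} 20  {2,4,7,8,9,10} 15  {4,6,7,8,9,10} 6  {5,6,7,8,9,10} 1
  7 to go: {1,2,4,7,8,9,10} 35  {2,4,6,7,8,9,10} 21  {3,5,6,7,8,9,10} 1  {4,5,6,7,8,9,10} 7
  8 to go: {0,3,5,6,7,8,9,10} 1  {1,2,4,6,7,8,9,10} 56  {2,4,5,6,7,8,9,10} 28  {3,4,5,6,7,8,9,10} 8
  9 to go: {0,3,4,5,6,7,8,9,10} 9  {1,2,4,5,6,7,8,9,10} 84  {2,3,4,5,6,7,8,9,10} 36
  if 0:k drops first: 120 orders
  if 1:i drops first: 45 orders
heap linearizations: 165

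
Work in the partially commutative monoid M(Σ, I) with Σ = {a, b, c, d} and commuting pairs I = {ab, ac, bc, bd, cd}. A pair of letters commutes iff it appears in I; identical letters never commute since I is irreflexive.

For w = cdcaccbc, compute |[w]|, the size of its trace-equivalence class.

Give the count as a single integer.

#0=c has no predecessor
#1=d has no predecessor
#2=c depends on [0:c]
#3=a depends on [1:d]
#4=c depends on [2:c]
#5=c depends on [4:c]
#6=b has no predecessor
#7=c depends on [5:c]
sources: [0:c, 1:d, 6:b]
N(rest) = Σ N(rest − s) over sources s of rest; N(one piece) = 1:
  size 1 → [3]=1  [6]=1  [7]=1
  size 2 → [1,3]=1  [3,6]=2  [3,7]=2  [5,7]=1  [6,7]=2
  size 3 → [1,3,6]=3  [1,3,7]=3  [3,5,7]=3  [3,6,7]=6  [4,5,7]=1  [5,6,7]=3
  size 4 → [1,3,5,7]=6  [1,3,6,7]=12  [2,4,5,7]=1  [3,4,5,7]=4  [3,5,6,7]=12  [4,5,6,7]=4
  size 5 → [0,2,4,5,7]=1  [1,3,4,5,7]=10  [1,3,5,6,7]=30  [2,3,4,5,7]=5  [2,4,5,6,7]=5  [3,4,5,6,7]=20
  size 6 → [0,2,3,4,5,7]=6  [0,2,4,5,6,7]=6  [1,2,3,4,5,7]=15  [1,3,4,5,6,7]=60  [2,3,4,5,6,7]=30
  first=0(c) contributes 105
  first=1(d) contributes 42
  first=6(b) contributes 21
|[w]| = 168

168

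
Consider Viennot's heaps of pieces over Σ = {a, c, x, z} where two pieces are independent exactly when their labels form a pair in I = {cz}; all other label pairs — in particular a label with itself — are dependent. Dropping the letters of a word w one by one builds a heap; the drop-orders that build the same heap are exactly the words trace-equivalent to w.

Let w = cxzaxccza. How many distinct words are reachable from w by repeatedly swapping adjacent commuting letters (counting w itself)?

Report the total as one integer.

3

piece 0:c — minimal
piece 1:x rests on {0:c}
piece 2:z rests on {1:x}
piece 3:a rests on {2:z}
piece 4:x rests on {3:a}
piece 5:c rests on {4:x}
piece 6:c rests on {5:c}
piece 7:z rests on {4:x}
piece 8:a rests on {6:c, 7:z}
minimal pieces: {0:c}
ways to finish when only these pieces remain (= sum over removing one remaining piece with nothing left below it):
  1 left: {8}→1
  2 left: {6,8}→1  {7,8}→1
  3 left: {5,6,8}→1  {6,7,8}→2
  4 left: {5,6,7,8}→3
  5 left: {4,5,6,7,8}→3
  6 left: {3,4,5,6,7,8}→3
  7 left: {2,3,4,5,6,7,8}→3
  placing 0:c first → 3 extensions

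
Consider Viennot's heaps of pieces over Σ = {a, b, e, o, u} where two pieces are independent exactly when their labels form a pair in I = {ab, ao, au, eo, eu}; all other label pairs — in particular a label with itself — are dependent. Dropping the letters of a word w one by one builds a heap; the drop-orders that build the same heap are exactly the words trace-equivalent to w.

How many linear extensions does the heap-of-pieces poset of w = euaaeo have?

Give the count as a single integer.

15

#0=e has no predecessor
#1=u has no predecessor
#2=a depends on [0:e]
#3=a depends on [2:a]
#4=e depends on [3:a]
#5=o depends on [1:u]
sources: [0:e, 1:u]
N(rest) = Σ N(rest − s) over sources s of rest; N(one piece) = 1:
  size 1 → [4]=1  [5]=1
  size 2 → [1,5]=1  [3,4]=1  [4,5]=2
  size 3 → [1,4,5]=3  [2,3,4]=1  [3,4,5]=3
  size 4 → [0,2,3,4]=1  [1,3,4,5]=6  [2,3,4,5]=4
  first=0(e) contributes 10
  first=1(u) contributes 5
|[w]| = 15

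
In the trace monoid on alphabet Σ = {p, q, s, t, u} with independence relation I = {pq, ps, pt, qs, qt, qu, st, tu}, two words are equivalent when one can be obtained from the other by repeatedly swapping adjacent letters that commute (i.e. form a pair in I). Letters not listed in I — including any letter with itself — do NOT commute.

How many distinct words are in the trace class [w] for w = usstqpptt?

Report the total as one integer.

3024

#0=u has no predecessor
#1=s depends on [0:u]
#2=s depends on [1:s]
#3=t has no predecessor
#4=q has no predecessor
#5=p depends on [0:u]
#6=p depends on [5:p]
#7=t depends on [3:t]
#8=t depends on [7:t]
sources: [0:u, 3:t, 4:q]
N(rest) = Σ N(rest − s) over sources s of rest; N(one piece) = 1:
  size 1 → [2]=1  [4]=1  [6]=1  [8]=1
  size 2 → [1,2]=1  [2,4]=2  [2,6]=2  [2,8]=2  [4,6]=2  [4,8]=2  [5,6]=1  [6,8]=2  [7,8]=1
  size 3 → [1,2,4]=3  [1,2,6]=3  [1,2,8]=3  [2,4,6]=6  [2,4,8]=6  [2,5,6]=3  [2,6,8]=6  [2,7,8]=3  [3,7,8]=1  [4,5,6]=3  [4,6,8]=6  [4,7,8]=3  [5,6,8]=3  [6,7,8]=3
  size 4 → [1,2,4,6]=12  [1,2,4,8]=12  [1,2,5,6]=6  [1,2,6,8]=12  [1,2,7,8]=6  [2,3,7,8]=4  [2,4,5,6]=12  [2,4,6,8]=24  [2,4,7,8]=12  [2,5,6,8]=12  [2,6,7,8]=12  [3,4,7,8]=4  [3,6,7,8]=4  [4,5,6,8]=12  [4,6,7,8]=12  [5,6,7,8]=6
  size 5 → [0,1,2,5,6]=6  [1,2,3,7,8]=10  [1,2,4,5,6]=30  [1,2,4,6,8]=60  [1,2,4,7,8]=30  [1,2,5,6,8]=30  [1,2,6,7,8]=30  [2,3,4,7,8]=20  [2,3,6,7,8]=20  [2,4,5,6,8]=60  [2,4,6,7,8]=60  [2,5,6,7,8]=30  [3,4,6,7,8]=20  [3,5,6,7,8]=10  [4,5,6,7,8]=30
  size 6 → [0,1,2,4,5,6]=36  [0,1,2,5,6,8]=36  [1,2,3,4,7,8]=60  [1,2,3,6,7,8]=60  [1,2,4,5,6,8]=180  [1,2,4,6,7,8]=180  [1,2,5,6,7,8]=90  [2,3,4,6,7,8]=120  [2,3,5,6,7,8]=60  [2,4,5,6,7,8]=180  [3,4,5,6,7,8]=60
  size 7 → [0,1,2,4,5,6,8]=252  [0,1,2,5,6,7,8]=126  [1,2,3,4,6,7,8]=420  [1,2,3,5,6,7,8]=210  [1,2,4,5,6,7,8]=630  [2,3,4,5,6,7,8]=420
  first=0(u) contributes 1680
  first=3(t) contributes 1008
  first=4(q) contributes 336
|[w]| = 3024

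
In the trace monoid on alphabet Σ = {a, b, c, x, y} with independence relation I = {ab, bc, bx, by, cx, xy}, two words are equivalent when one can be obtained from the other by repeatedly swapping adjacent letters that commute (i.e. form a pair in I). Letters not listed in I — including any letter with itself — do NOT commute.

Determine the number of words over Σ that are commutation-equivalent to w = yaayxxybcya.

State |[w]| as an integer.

165

0(y) covers ∅
1(a) covers 0:y
2(a) covers 1:a
3(y) covers 2:a
4(x) covers 2:a
5(x) covers 4:x
6(y) covers 3:y
7(b) covers ∅
8(c) covers 6:y
9(y) covers 8:c
10(a) covers 5:x, 9:y
floor of heap: 0:y, 7:b
completions by unplaced set U, small U first (add the entries for U minus each lowest piece of U):
  |U|=1: {7}:1  {10}:1
  |U|=2: {5,10}:1  {7,10}:2  {9,10}:1
  |U|=3: {4,5,10}:1  {5,7,10}:3  {5,9,10}:2  {7,9,10}:3  {8,9,10}:1
  |U|=4: {4,5,7,10}:4  {4,5,9,10}:3  {5,7,9,10}:8  {5,8,9,10}:3  {6,8,9,10}:1  {7,8,9,10}:4
  |U|=5: {3,6,8,9,10}:1  {4,5,7,9,10}:15  {4,5,8,9,10}:6  {5,6,8,9,10}:4  {5,7,8,9,10}:15  {6,7,8,9,10}:5
  |U|=6: {3,5,6,8,9,10}:5  {3,6,7,8,9,10}:6  {4,5,6,8,9,10}:10  {4,5,7,8,9,10}:36  {5,6,7,8,9,10}:24
  |U|=7: {3,4,5,6,8,9,10}:15  {3,5,6,7,8,9,10}:35  {4,5,6,7,8,9,10}:70
  |U|=8: {2,3,4,5,6,8,9,10}:15  {3,4,5,6,7,8,9,10}:120
  |U|=9: {1,2,3,4,5,6,8,9,10}:15  {2,3,4,5,6,7,8,9,10}:135
  start at 0(y): 150
  start at 7(b): 15
sum over floor = 165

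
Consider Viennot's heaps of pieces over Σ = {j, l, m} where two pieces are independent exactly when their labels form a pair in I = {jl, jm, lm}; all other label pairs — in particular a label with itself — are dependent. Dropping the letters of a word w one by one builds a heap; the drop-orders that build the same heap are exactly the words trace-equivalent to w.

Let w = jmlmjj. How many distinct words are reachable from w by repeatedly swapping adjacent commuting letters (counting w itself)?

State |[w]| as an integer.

#0=j has no predecessor
#1=m has no predecessor
#2=l has no predecessor
#3=m depends on [1:m]
#4=j depends on [0:j]
#5=j depends on [4:j]
sources: [0:j, 1:m, 2:l]
N(rest) = Σ N(rest − s) over sources s of rest; N(one piece) = 1:
  size 1 → [2]=1  [3]=1  [5]=1
  size 2 → [1,3]=1  [2,3]=2  [2,5]=2  [3,5]=2  [4,5]=1
  size 3 → [0,4,5]=1  [1,2,3]=3  [1,3,5]=3  [2,3,5]=6  [2,4,5]=3  [3,4,5]=3
  size 4 → [0,2,4,5]=4  [0,3,4,5]=4  [1,2,3,5]=12  [1,3,4,5]=6  [2,3,4,5]=12
  first=0(j) contributes 30
  first=1(m) contributes 20
  first=2(l) contributes 10
|[w]| = 60

60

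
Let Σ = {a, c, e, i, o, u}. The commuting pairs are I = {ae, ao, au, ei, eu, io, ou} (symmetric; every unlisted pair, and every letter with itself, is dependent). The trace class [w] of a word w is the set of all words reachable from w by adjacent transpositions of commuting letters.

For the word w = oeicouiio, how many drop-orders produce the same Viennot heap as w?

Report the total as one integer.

#0=o has no predecessor
#1=e depends on [0:o]
#2=i has no predecessor
#3=c depends on [1:e, 2:i]
#4=o depends on [3:c]
#5=u depends on [3:c]
#6=i depends on [5:u]
#7=i depends on [6:i]
#8=o depends on [4:o]
sources: [0:o, 2:i]
N(rest) = Σ N(rest − s) over sources s of rest; N(one piece) = 1:
  size 1 → [7]=1  [8]=1
  size 2 → [4,8]=1  [6,7]=1  [7,8]=2
  size 3 → [4,7,8]=3  [5,6,7]=1  [6,7,8]=3
  size 4 → [4,6,7,8]=6  [5,6,7,8]=4
  size 5 → [4,5,6,7,8]=10
  size 6 → [3,4,5,6,7,8]=10
  size 7 → [1,3,4,5,6,7,8]=10  [2,3,4,5,6,7,8]=10
  first=0(o) contributes 20
  first=2(i) contributes 10
|[w]| = 30

30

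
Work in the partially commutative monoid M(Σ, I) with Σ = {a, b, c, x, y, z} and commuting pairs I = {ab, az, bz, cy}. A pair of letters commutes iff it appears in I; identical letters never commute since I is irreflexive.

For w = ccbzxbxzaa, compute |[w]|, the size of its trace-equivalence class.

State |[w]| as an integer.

drop 0:c onto floor
drop 1:c onto {0:c}
drop 2:b onto {1:c}
drop 3:z onto {1:c}
drop 4:x onto {2:b, 3:z}
drop 5:b onto {4:x}
drop 6:x onto {5:b}
drop 7:z onto {6:x}
drop 8:a onto {6:x}
drop 9:a onto {8:a}
ground layer = {0:c}
drop-orders for the pieces not yet dropped (sum over which currently-grounded one goes next):
  1 to go: {7} 1  {9} 1
  2 to go: {7,9} 2  {8,9} 1
  3 to go: {7,8,9} 3
  4 to go: {6,7,8,9} 3
  5 to go: {5,6,7,8,9} 3
  6 to go: {4,5,6,7,8,9} 3
  7 to go: {2,4,5,6,7,8,9} 3  {3,4,5,6,7,8,9} 3
  8 to go: {2,3,4,5,6,7,8,9} 6
  if 0:c drops first: 6 orders

6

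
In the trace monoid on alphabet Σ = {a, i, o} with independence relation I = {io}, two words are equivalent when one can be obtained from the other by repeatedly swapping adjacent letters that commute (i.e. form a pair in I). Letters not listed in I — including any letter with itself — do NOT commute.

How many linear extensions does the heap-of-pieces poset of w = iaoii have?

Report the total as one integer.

piece 0:i — minimal
piece 1:a rests on {0:i}
piece 2:o rests on {1:a}
piece 3:i rests on {1:a}
piece 4:i rests on {3:i}
minimal pieces: {0:i}
ways to finish when only these pieces remain (= sum over removing one remaining piece with nothing left below it):
  1 left: {2}→1  {4}→1
  2 left: {2,4}→2  {3,4}→1
  3 left: {2,3,4}→3
  placing 0:i first → 3 extensions

3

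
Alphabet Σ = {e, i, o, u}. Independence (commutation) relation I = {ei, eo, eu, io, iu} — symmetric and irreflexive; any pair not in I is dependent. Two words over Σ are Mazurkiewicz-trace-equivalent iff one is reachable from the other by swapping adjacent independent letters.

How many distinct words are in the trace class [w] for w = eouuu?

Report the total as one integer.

5

0(e) covers ∅
1(o) covers ∅
2(u) covers 1:o
3(u) covers 2:u
4(u) covers 3:u
floor of heap: 0:e, 1:o
completions by unplaced set U, small U first (add the entries for U minus each lowest piece of U):
  |U|=1: {0}:1  {4}:1
  |U|=2: {0,4}:2  {3,4}:1
  |U|=3: {0,3,4}:3  {2,3,4}:1
  start at 0(e): 1
  start at 1(o): 4
sum over floor = 5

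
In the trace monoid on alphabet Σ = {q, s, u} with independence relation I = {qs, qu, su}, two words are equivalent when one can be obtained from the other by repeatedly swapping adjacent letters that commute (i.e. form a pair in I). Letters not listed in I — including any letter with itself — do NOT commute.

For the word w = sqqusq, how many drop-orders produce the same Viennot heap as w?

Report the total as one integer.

60

0(s) covers ∅
1(q) covers ∅
2(q) covers 1:q
3(u) covers ∅
4(s) covers 0:s
5(q) covers 2:q
floor of heap: 0:s, 1:q, 3:u
completions by unplaced set U, small U first (add the entries for U minus each lowest piece of U):
  |U|=1: {3}:1  {4}:1  {5}:1
  |U|=2: {0,4}:1  {2,5}:1  {3,4}:2  {3,5}:2  {4,5}:2
  |U|=3: {0,3,4}:3  {0,4,5}:3  {1,2,5}:1  {2,3,5}:3  {2,4,5}:3  {3,4,5}:6
  |U|=4: {0,2,4,5}:6  {0,3,4,5}:12  {1,2,3,5}:4  {1,2,4,5}:4  {2,3,4,5}:12
  start at 0(s): 20
  start at 1(q): 30
  start at 3(u): 10
sum over floor = 60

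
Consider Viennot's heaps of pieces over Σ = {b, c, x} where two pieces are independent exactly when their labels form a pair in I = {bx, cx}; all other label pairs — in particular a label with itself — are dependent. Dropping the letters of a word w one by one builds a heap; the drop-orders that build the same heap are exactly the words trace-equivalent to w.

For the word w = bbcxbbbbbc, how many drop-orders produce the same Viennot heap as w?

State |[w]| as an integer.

#0=b has no predecessor
#1=b depends on [0:b]
#2=c depends on [1:b]
#3=x has no predecessor
#4=b depends on [2:c]
#5=b depends on [4:b]
#6=b depends on [5:b]
#7=b depends on [6:b]
#8=b depends on [7:b]
#9=c depends on [8:b]
sources: [0:b, 3:x]
N(rest) = Σ N(rest − s) over sources s of rest; N(one piece) = 1:
  size 1 → [3]=1  [9]=1
  size 2 → [3,9]=2  [8,9]=1
  size 3 → [3,8,9]=3  [7,8,9]=1
  size 4 → [3,7,8,9]=4  [6,7,8,9]=1
  size 5 → [3,6,7,8,9]=5  [5,6,7,8,9]=1
  size 6 → [3,5,6,7,8,9]=6  [4,5,6,7,8,9]=1
  size 7 → [2,4,5,6,7,8,9]=1  [3,4,5,6,7,8,9]=7
  size 8 → [1,2,4,5,6,7,8,9]=1  [2,3,4,5,6,7,8,9]=8
  first=0(b) contributes 9
  first=3(x) contributes 1
|[w]| = 10

10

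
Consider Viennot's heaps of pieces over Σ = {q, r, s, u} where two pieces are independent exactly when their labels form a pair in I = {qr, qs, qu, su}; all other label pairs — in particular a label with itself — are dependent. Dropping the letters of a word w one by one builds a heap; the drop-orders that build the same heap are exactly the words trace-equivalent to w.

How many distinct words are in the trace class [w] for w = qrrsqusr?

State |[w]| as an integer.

84

#0=q has no predecessor
#1=r has no predecessor
#2=r depends on [1:r]
#3=s depends on [2:r]
#4=q depends on [0:q]
#5=u depends on [2:r]
#6=s depends on [3:s]
#7=r depends on [5:u, 6:s]
sources: [0:q, 1:r]
N(rest) = Σ N(rest − s) over sources s of rest; N(one piece) = 1:
  size 1 → [4]=1  [7]=1
  size 2 → [0,4]=1  [4,7]=2  [5,7]=1  [6,7]=1
  size 3 → [0,4,7]=3  [3,6,7]=1  [4,5,7]=3  [4,6,7]=3  [5,6,7]=2
  size 4 → [0,4,5,7]=6  [0,4,6,7]=6  [3,4,6,7]=4  [3,5,6,7]=3  [4,5,6,7]=8
  size 5 → [0,3,4,6,7]=10  [0,4,5,6,7]=20  [2,3,5,6,7]=3  [3,4,5,6,7]=15
  size 6 → [0,3,4,5,6,7]=45  [1,2,3,5,6,7]=3  [2,3,4,5,6,7]=18
  first=0(q) contributes 21
  first=1(r) contributes 63
|[w]| = 84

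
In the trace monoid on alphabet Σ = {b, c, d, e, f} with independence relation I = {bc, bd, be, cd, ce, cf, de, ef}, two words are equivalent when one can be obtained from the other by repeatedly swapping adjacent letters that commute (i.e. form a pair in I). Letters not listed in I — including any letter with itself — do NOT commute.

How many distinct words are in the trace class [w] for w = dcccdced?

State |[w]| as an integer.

280

piece 0:d — minimal
piece 1:c — minimal
piece 2:c rests on {1:c}
piece 3:c rests on {2:c}
piece 4:d rests on {0:d}
piece 5:c rests on {3:c}
piece 6:e — minimal
piece 7:d rests on {4:d}
minimal pieces: {0:d, 1:c, 6:e}
ways to finish when only these pieces remain (= sum over removing one remaining piece with nothing left below it):
  1 left: {5}→1  {6}→1  {7}→1
  2 left: {3,5}→1  {4,7}→1  {5,6}→2  {5,7}→2  {6,7}→2
  3 left: {0,4,7}→1  {2,3,5}→1  {3,5,6}→3  {3,5,7}→3  {4,5,7}→3  {4,6,7}→3  {5,6,7}→6
  4 left: {0,4,5,7}→4  {0,4,6,7}→4  {1,2,3,5}→1  {2,3,5,6}→4  {2,3,5,7}→4  {3,4,5,7}→6  {3,5,6,7}→12  {4,5,6,7}→12
  5 left: {0,3,4,5,7}→10  {0,4,5,6,7}→20  {1,2,3,5,6}→5  {1,2,3,5,7}→5  {2,3,4,5,7}→10  {2,3,5,6,7}→20  {3,4,5,6,7}→30
  6 left: {0,2,3,4,5,7}→20  {0,3,4,5,6,7}→60  {1,2,3,4,5,7}→15  {1,2,3,5,6,7}→30  {2,3,4,5,6,7}→60
  placing 0:d first → 105 extensions
  placing 1:c first → 140 extensions
  placing 6:e first → 35 extensions
total linear extensions = 280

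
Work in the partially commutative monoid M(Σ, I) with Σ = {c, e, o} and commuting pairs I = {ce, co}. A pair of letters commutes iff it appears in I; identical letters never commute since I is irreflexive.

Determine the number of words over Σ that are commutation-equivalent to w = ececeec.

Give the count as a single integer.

35

drop 0:e onto floor
drop 1:c onto floor
drop 2:e onto {0:e}
drop 3:c onto {1:c}
drop 4:e onto {2:e}
drop 5:e onto {4:e}
drop 6:c onto {3:c}
ground layer = {0:e, 1:c}
drop-orders for the pieces not yet dropped (sum over which currently-grounded one goes next):
  1 to go: {5} 1  {6} 1
  2 to go: {3,6} 1  {4,5} 1  {5,6} 2
  3 to go: {1,3,6} 1  {2,4,5} 1  {3,5,6} 3  {4,5,6} 3
  4 to go: {0,2,4,5} 1  {1,3,5,6} 4  {2,4,5,6} 4  {3,4,5,6} 6
  5 to go: {0,2,4,5,6} 5  {1,3,4,5,6} 10  {2,3,4,5,6} 10
  if 0:e drops first: 20 orders
  if 1:c drops first: 15 orders
heap linearizations: 35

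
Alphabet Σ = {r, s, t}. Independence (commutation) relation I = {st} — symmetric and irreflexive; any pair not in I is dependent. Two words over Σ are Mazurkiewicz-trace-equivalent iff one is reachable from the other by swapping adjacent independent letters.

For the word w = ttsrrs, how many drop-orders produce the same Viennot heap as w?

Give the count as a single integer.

3

#0=t has no predecessor
#1=t depends on [0:t]
#2=s has no predecessor
#3=r depends on [1:t, 2:s]
#4=r depends on [3:r]
#5=s depends on [4:r]
sources: [0:t, 2:s]
N(rest) = Σ N(rest − s) over sources s of rest; N(one piece) = 1:
  size 1 → [5]=1
  size 2 → [4,5]=1
  size 3 → [3,4,5]=1
  size 4 → [1,3,4,5]=1  [2,3,4,5]=1
  first=0(t) contributes 2
  first=2(s) contributes 1
|[w]| = 3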